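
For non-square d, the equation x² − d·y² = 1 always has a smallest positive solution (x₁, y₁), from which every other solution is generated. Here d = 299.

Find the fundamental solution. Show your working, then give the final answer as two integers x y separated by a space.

415 24

d=299: √d = [17; 3,2,3,34] (ℓ=4, even), read p_3/q_3
k=0  a_k=17  p_k/q_k = 17/1
k=1  a_k=3  p_k/q_k = 52/3
k=2  a_k=2  p_k/q_k = 121/7
k=3  a_k=3  p_k/q_k = 415/24
→ (415, 24).  Check: 415²=172225, 299·24²=172224, difference 1.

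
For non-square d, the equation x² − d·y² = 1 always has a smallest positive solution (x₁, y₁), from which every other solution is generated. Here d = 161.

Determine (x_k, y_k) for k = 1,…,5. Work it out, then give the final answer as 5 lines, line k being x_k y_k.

11775 928
277301249 21854400
6530444402175 514671119072
153791965393920001 12120504832291200
3621800778496371621375 285437888285786640928

√161 = [12; 1,2,4,1,2,1,4,2,1,24, …], period ℓ=10 (even) → k=9
a_0=12:  p_0=12·1+0=12,  q_0=12·0+1=1
a_1=1:  p_1=1·12+1=13,  q_1=1·1+0=1
…
a_4=1:  p_4=1·165+38=203,  q_4=1·13+3=16
…
a_6=1:  p_6=1·571+203=774,  q_6=1·45+16=61
a_7=4:  p_7=4·774+571=3667,  q_7=4·61+45=289
a_8=2:  p_8=2·3667+774=8108,  q_8=2·289+61=639
a_9=1:  p_9=1·8108+3667=11775,  q_9=1·639+289=928
fundamental: x₁=11775, y₁=928  (since 138650625 − 161·861184 = 1)
k=2:  x_2 = 11775·11775+161·928·928 = 277301249,  y_2 = 11775·928+928·11775 = 21854400
k=3:  x_3 = 11775·277301249+161·928·21854400 = 6530444402175,  y_3 = 11775·21854400+928·277301249 = 514671119072
k=4:  x_4 = 11775·6530444402175+161·928·514671119072 = 153791965393920001,  y_4 = 11775·514671119072+928·6530444402175 = 12120504832291200
k=5:  x_5 = 11775·153791965393920001+161·928·12120504832291200 = 3621800778496371621375,  y_5 = 11775·12120504832291200+928·153791965393920001 = 285437888285786640928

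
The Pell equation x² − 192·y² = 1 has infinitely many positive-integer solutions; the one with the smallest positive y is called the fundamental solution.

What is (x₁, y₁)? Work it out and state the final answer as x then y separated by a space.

97 7

√192 → a₀=13, period (1,5,1,26); ℓ=4 even so k=3
k=0  a_k=13  p_k/q_k = 13/1
k=1  a_k=1  p_k/q_k = 14/1
k=2  a_k=5  p_k/q_k = 83/6
k=3  a_k=1  p_k/q_k = 97/7
fundamental: x₁=97, y₁=7  (since 9409 − 192·49 = 1)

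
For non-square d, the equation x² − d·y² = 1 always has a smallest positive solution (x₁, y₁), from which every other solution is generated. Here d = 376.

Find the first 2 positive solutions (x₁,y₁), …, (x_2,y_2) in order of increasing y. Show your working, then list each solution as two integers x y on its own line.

2143295 110532
9187426914049 473805365880

√376 = [19; 2,1,1,3,1,…,1,2,38, …], period ℓ=16 (even) → k=15
a_0=19:  p_0=19·1+0=19,  q_0=19·0+1=1
…
a_2=1:  p_2=1·39+19=58,  q_2=1·2+1=3
…
a_4=3:  p_4=3·97+58=349,  q_4=3·5+3=18
a_5=1:  p_5=1·349+97=446,  q_5=1·18+5=23
…
a_7=2:  p_7=2·1241+446=2928,  q_7=2·64+23=151
…
a_9=2:  p_9=2·12953+2928=28834,  q_9=2·668+151=1487
a_10=2:  p_10=2·28834+12953=70621,  q_10=2·1487+668=3642
…
a_14=1:  p_14=1·468441+368986=837427,  q_14=1·24158+19029=43187
a_15=2:  p_15=2·837427+468441=2143295,  q_15=2·43187+24158=110532
fundamental: x₁=2143295, y₁=110532  (since 4593713457025 − 376·12217323024 = 1)
k=2:  x_2 = 2143295·2143295+376·110532·110532 = 9187426914049,  y_2 = 2143295·110532+110532·2143295 = 473805365880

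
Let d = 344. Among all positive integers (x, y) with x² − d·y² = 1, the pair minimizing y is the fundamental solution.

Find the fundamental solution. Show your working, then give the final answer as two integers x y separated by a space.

10405 561

[18; 1,1,4,1,3,1,4,1,1,36] for √344; ℓ=10 ⇒ convergent index 9
step 0: (18, 1)  from 18·(1,0) + (0,1)
…
step 2: (37, 2)  from 1·(19,1) + (18,1)
…
step 5: (779, 42)  from 3·(204,11) + (167,9)
step 6: (983, 53)  from 1·(779,42) + (204,11)
…
step 8: (5694, 307)  from 1·(4711,254) + (983,53)
step 9: (10405, 561)  from 1·(5694,307) + (4711,254)
(x₁, y₁) = (10405, 561);  10405² − 344·561² = 1 ✓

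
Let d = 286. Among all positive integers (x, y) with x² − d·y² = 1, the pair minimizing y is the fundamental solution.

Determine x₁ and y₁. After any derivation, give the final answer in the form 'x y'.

561835 33222

d=286: √d = [16; 1,10,3,3,2,3,3,10,1,32] (ℓ=10, even), read p_9/q_9
i=0: a=16 ⇒ p=16, q=1
…
i=2: a=10 ⇒ p=186, q=11
i=3: a=3 ⇒ p=575, q=34
…
i=5: a=2 ⇒ p=4397, q=260
i=6: a=3 ⇒ p=15102, q=893
…
i=8: a=10 ⇒ p=512132, q=30283
i=9: a=1 ⇒ p=561835, q=33222
(x₁, y₁) = (561835, 33222);  561835² − 286·33222² = 1 ✓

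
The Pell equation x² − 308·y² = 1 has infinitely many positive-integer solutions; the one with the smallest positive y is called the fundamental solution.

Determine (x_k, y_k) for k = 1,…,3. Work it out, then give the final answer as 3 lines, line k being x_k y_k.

351 20
246401 14040
172973151 9856060

√308 → a₀=17, period (1,1,4,1,1,34); ℓ=6 even so k=5
a_0=17:  p_0=17·1+0=17,  q_0=17·0+1=1
a_1=1:  p_1=1·17+1=18,  q_1=1·1+0=1
a_2=1:  p_2=1·18+17=35,  q_2=1·1+1=2
…
a_4=1:  p_4=1·158+35=193,  q_4=1·9+2=11
a_5=1:  p_5=1·193+158=351,  q_5=1·11+9=20
fundamental: x₁=351, y₁=20  (since 123201 − 308·400 = 1)
k=2:  x_2 = 351·351+308·20·20 = 246401,  y_2 = 351·20+20·351 = 14040
k=3:  x_3 = 351·246401+308·20·14040 = 172973151,  y_3 = 351·14040+20·246401 = 9856060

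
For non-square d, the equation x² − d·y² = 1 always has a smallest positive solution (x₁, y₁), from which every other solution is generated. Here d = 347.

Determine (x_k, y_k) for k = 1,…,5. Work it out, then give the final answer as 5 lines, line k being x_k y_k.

√347 → a₀=18, period (1,1,1,2,4,…,1,1,36); ℓ=14 even so k=13
step 0: (18, 1)  from 18·(1,0) + (0,1)
…
step 3: (56, 3)  from 1·(37,2) + (19,1)
…
step 6: (801, 43)  from 1·(652,35) + (149,8)
…
step 8: (15070, 809)  from 1·(14269,766) + (801,43)
step 9: (74549, 4002)  from 4·(15070,809) + (14269,766)
…
step 11: (238717, 12815)  from 1·(164168,8813) + (74549,4002)
step 12: (402885, 21628)  from 1·(238717,12815) + (164168,8813)
step 13: (641602, 34443)  from 1·(402885,21628) + (238717,12815)
(x₁, y₁) = (641602, 34443);  641602² − 347·34443² = 1 ✓
(x_2, y_2) = (641602·641602 + 347·34443·34443, 641602·34443 + 34443·641602) = (823306252807, 44197395372)
(x_3, y_3) = (641602·823306252807 + 347·34443·44197395372, 641602·44197395372 + 34443·823306252807) = (1056469876826312026, 56714274530897445)
(x_4, y_4) = (641602·1056469876826312026 + 347·34443·56714274530897445, 641602·56714274530897445 + 34443·1056469876826312026) = (1355666371822207590758497, 72775983935101527618408)
(x_5, y_5) = (641602·1355666371822207590758497 + 347·34443·72775983935101527618408, 641602·72775983935101527618408 + 34443·1355666371822207590758497) = (1739596510986687599414840072362, 93386433689401306371520721787)

641602 34443
823306252807 44197395372
1056469876826312026 56714274530897445
1355666371822207590758497 72775983935101527618408
1739596510986687599414840072362 93386433689401306371520721787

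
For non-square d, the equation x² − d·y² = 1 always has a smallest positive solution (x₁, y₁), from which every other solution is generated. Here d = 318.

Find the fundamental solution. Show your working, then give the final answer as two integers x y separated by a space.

107 6

d=318: √d = [17; 1,4,1,34] (ℓ=4, even), read p_3/q_3
a_0=17:  p_0=17·1+0=17,  q_0=17·0+1=1
a_1=1:  p_1=1·17+1=18,  q_1=1·1+0=1
a_2=4:  p_2=4·18+17=89,  q_2=4·1+1=5
a_3=1:  p_3=1·89+18=107,  q_3=1·5+1=6
→ (107, 6).  Check: 107²=11449, 318·6²=11448, difference 1.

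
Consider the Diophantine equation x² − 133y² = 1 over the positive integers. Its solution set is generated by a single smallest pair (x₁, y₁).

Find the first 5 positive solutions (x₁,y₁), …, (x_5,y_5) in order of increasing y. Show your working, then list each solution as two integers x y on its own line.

2588599 224460
13401689565601 1162073863080
69383200415647777399 6016286479789825380
359210566425477440164982401 31147506330593762303822160
1859704226076779569066850908714999 161256807479731348725343689282300

[11; 1,1,7,5,1,…,1,1,22] for √133; ℓ=16 ⇒ convergent index 15
i=0: a=11 ⇒ p=11, q=1
i=1: a=1 ⇒ p=12, q=1
…
i=3: a=7 ⇒ p=173, q=15
…
i=5: a=1 ⇒ p=1061, q=92
i=6: a=1 ⇒ p=1949, q=169
i=7: a=1 ⇒ p=3010, q=261
i=8: a=2 ⇒ p=7969, q=691
i=9: a=1 ⇒ p=10979, q=952
i=10: a=1 ⇒ p=18948, q=1643
i=11: a=1 ⇒ p=29927, q=2595
…
i=13: a=7 ⇒ p=1210008, q=104921
i=14: a=1 ⇒ p=1378591, q=119539
i=15: a=1 ⇒ p=2588599, q=224460
→ (2588599, 224460).  Check: 2588599²=6700844782801, 133·224460²=6700844782800, difference 1.
(2588599+224460√133)^2 = 13401689565601 + 1162073863080√133
(2588599+224460√133)^3 = 69383200415647777399 + 6016286479789825380√133
(2588599+224460√133)^4 = 359210566425477440164982401 + 31147506330593762303822160√133
(2588599+224460√133)^5 = 1859704226076779569066850908714999 + 161256807479731348725343689282300√133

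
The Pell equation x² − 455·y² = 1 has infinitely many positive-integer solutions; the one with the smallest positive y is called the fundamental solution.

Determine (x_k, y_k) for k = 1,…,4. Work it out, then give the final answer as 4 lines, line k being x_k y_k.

[21; 3,42] for √455; ℓ=2 ⇒ convergent index 1
a_0=21:  p_0=21·1+0=21,  q_0=21·0+1=1
a_1=3:  p_1=3·21+1=64,  q_1=3·1+0=3
fundamental: x₁=64, y₁=3  (since 4096 − 455·9 = 1)
(x_2, y_2) = (64·64 + 455·3·3, 64·3 + 3·64) = (8191, 384)
(x_3, y_3) = (64·8191 + 455·3·384, 64·384 + 3·8191) = (1048384, 49149)
(x_4, y_4) = (64·1048384 + 455·3·49149, 64·49149 + 3·1048384) = (134184961, 6290688)

64 3
8191 384
1048384 49149
134184961 6290688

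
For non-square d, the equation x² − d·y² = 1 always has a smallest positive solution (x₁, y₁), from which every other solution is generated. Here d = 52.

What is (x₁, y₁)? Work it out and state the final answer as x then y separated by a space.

d=52: √d = [7; 4,1,2,1,4,14] (ℓ=6, even), read p_5/q_5
i=0: a=7 ⇒ p=7, q=1
…
i=2: a=1 ⇒ p=36, q=5
i=3: a=2 ⇒ p=101, q=14
i=4: a=1 ⇒ p=137, q=19
i=5: a=4 ⇒ p=649, q=90
→ (649, 90).  Check: 649²=421201, 52·90²=421200, difference 1.

649 90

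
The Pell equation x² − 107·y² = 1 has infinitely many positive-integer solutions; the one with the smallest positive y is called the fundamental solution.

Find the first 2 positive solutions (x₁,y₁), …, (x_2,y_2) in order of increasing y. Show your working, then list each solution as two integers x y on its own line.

962 93
1850887 178932

d=107: √d = [10; 2,1,9,1,2,20] (ℓ=6, even), read p_5/q_5
i=0: a=10 ⇒ p=10, q=1
…
i=2: a=1 ⇒ p=31, q=3
i=3: a=9 ⇒ p=300, q=29
i=4: a=1 ⇒ p=331, q=32
i=5: a=2 ⇒ p=962, q=93
fundamental: x₁=962, y₁=93  (since 925444 − 107·8649 = 1)
(962+93√107)^2 = 1850887 + 178932√107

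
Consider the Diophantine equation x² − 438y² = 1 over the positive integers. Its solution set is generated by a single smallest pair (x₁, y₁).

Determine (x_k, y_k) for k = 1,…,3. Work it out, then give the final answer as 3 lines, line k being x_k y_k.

[20; 1,12,1,40] for √438; ℓ=4 ⇒ convergent index 3
i=0: a=20 ⇒ p=20, q=1
i=1: a=1 ⇒ p=21, q=1
i=2: a=12 ⇒ p=272, q=13
i=3: a=1 ⇒ p=293, q=14
(x₁, y₁) = (293, 14);  293² − 438·14² = 1 ✓
(x_2, y_2) = (293·293 + 438·14·14, 293·14 + 14·293) = (171697, 8204)
(x_3, y_3) = (293·171697 + 438·14·8204, 293·8204 + 14·171697) = (100614149, 4807530)

293 14
171697 8204
100614149 4807530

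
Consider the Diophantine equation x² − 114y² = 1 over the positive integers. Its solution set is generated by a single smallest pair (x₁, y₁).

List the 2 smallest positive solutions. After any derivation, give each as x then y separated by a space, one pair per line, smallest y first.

√114 → a₀=10, period (1,2,10,2,1,20); ℓ=6 even so k=5
a_0=10:  p_0=10·1+0=10,  q_0=10·0+1=1
…
a_2=2:  p_2=2·11+10=32,  q_2=2·1+1=3
…
a_4=2:  p_4=2·331+32=694,  q_4=2·31+3=65
a_5=1:  p_5=1·694+331=1025,  q_5=1·65+31=96
(x₁, y₁) = (1025, 96);  1025² − 114·96² = 1 ✓
(x_2, y_2) = (1025·1025 + 114·96·96, 1025·96 + 96·1025) = (2101249, 196800)

1025 96
2101249 196800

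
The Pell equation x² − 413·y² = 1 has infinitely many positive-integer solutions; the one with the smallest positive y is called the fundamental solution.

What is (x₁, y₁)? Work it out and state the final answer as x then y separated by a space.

113399 5580

√413 = [20; 3,9,1,4,1,9,3,40, …], period ℓ=8 (even) → k=7
i=0: a=20 ⇒ p=20, q=1
…
i=4: a=4 ⇒ p=3089, q=152
i=5: a=1 ⇒ p=3719, q=183
i=6: a=9 ⇒ p=36560, q=1799
i=7: a=3 ⇒ p=113399, q=5580
fundamental: x₁=113399, y₁=5580  (since 12859333201 − 413·31136400 = 1)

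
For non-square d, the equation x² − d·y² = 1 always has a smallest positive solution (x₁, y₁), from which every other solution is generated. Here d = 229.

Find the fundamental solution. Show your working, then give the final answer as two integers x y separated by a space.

5848201 386460

√229 → a₀=15, period (7,1,1,7,30); ℓ=5 odd so k=9
a_0=15:  p_0=15·1+0=15,  q_0=15·0+1=1
a_1=7:  p_1=7·15+1=106,  q_1=7·1+0=7
…
a_3=1:  p_3=1·121+106=227,  q_3=1·8+7=15
…
a_5=30:  p_5=30·1710+227=51527,  q_5=30·113+15=3405
…
a_7=1:  p_7=1·362399+51527=413926,  q_7=1·23948+3405=27353
a_8=1:  p_8=1·413926+362399=776325,  q_8=1·27353+23948=51301
a_9=7:  p_9=7·776325+413926=5848201,  q_9=7·51301+27353=386460
fundamental: x₁=5848201, y₁=386460  (since 34201454936401 − 229·149351331600 = 1)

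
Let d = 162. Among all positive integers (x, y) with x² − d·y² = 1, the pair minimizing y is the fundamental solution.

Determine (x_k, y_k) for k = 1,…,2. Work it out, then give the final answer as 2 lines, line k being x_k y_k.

19601 1540
768398401 60371080

d=162: √d = [12; 1,2,1,2,12,2,1,2,1,24] (ℓ=10, even), read p_9/q_9
k=0  a_k=12  p_k/q_k = 12/1
k=1  a_k=1  p_k/q_k = 13/1
k=2  a_k=2  p_k/q_k = 38/3
…
k=4  a_k=2  p_k/q_k = 140/11
k=5  a_k=12  p_k/q_k = 1731/136
…
k=7  a_k=1  p_k/q_k = 5333/419
k=8  a_k=2  p_k/q_k = 14268/1121
k=9  a_k=1  p_k/q_k = 19601/1540
→ (19601, 1540).  Check: 19601²=384199201, 162·1540²=384199200, difference 1.
k=2:  x_2 = 19601·19601+162·1540·1540 = 768398401,  y_2 = 19601·1540+1540·19601 = 60371080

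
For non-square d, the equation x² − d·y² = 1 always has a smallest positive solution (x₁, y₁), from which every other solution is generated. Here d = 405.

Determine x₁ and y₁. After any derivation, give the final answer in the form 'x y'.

161 8

√405 → a₀=20, period (8,40); ℓ=2 even so k=1
step 0: (20, 1)  from 20·(1,0) + (0,1)
step 1: (161, 8)  from 8·(20,1) + (1,0)
→ (161, 8).  Check: 161²=25921, 405·8²=25920, difference 1.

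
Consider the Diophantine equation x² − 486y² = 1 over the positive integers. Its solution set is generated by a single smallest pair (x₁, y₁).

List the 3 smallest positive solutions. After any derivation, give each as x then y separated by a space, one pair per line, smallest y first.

√486 → a₀=22, period (22,44); ℓ=2 even so k=1
step 0: (22, 1)  from 22·(1,0) + (0,1)
step 1: (485, 22)  from 22·(22,1) + (1,0)
(x₁, y₁) = (485, 22);  485² − 486·22² = 1 ✓
(485+22√486)^2 = 470449 + 21340√486
(485+22√486)^3 = 456335045 + 20699778√486

485 22
470449 21340
456335045 20699778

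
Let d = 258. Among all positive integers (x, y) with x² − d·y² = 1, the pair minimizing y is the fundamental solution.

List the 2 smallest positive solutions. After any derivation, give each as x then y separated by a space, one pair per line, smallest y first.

257 16
132097 8224

√258 = [16; 16,32, …], period ℓ=2 (even) → k=1
step 0: (16, 1)  from 16·(1,0) + (0,1)
step 1: (257, 16)  from 16·(16,1) + (1,0)
→ (257, 16).  Check: 257²=66049, 258·16²=66048, difference 1.
(257+16√258)^2 = 132097 + 8224√258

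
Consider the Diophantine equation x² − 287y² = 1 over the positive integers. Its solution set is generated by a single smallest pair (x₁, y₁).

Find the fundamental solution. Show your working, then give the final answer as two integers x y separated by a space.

[16; 1,15,1,32] for √287; ℓ=4 ⇒ convergent index 3
i=0: a=16 ⇒ p=16, q=1
…
i=2: a=15 ⇒ p=271, q=16
i=3: a=1 ⇒ p=288, q=17
(x₁, y₁) = (288, 17);  288² − 287·17² = 1 ✓

288 17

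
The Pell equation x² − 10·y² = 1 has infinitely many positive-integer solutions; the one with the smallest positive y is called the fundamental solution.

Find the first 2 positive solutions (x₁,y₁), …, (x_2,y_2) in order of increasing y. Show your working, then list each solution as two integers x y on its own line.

19 6
721 228

√10 → a₀=3, period (6); ℓ=1 odd so k=1
i=0: a=3 ⇒ p=3, q=1
i=1: a=6 ⇒ p=19, q=6
→ (19, 6).  Check: 19²=361, 10·6²=360, difference 1.
n=2: (19,6)∘(19,6) = (19·19+10·6·6, 19·6+6·19) = (721,228)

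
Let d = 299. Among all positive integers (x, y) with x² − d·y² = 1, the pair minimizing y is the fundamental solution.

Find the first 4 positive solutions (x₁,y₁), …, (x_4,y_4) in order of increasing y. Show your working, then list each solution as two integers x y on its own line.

d=299: √d = [17; 3,2,3,34] (ℓ=4, even), read p_3/q_3
i=0: a=17 ⇒ p=17, q=1
…
i=2: a=2 ⇒ p=121, q=7
i=3: a=3 ⇒ p=415, q=24
(x₁, y₁) = (415, 24);  415² − 299·24² = 1 ✓
k=2:  x_2 = 415·415+299·24·24 = 344449,  y_2 = 415·24+24·415 = 19920
k=3:  x_3 = 415·344449+299·24·19920 = 285892255,  y_3 = 415·19920+24·344449 = 16533576
k=4:  x_4 = 415·285892255+299·24·16533576 = 237290227201,  y_4 = 415·16533576+24·285892255 = 13722848160

415 24
344449 19920
285892255 16533576
237290227201 13722848160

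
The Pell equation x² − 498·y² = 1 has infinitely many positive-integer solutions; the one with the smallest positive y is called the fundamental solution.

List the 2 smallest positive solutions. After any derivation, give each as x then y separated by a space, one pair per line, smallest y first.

[22; 3,6,22,6,3,44] for √498; ℓ=6 ⇒ convergent index 5
k=0  a_k=22  p_k/q_k = 22/1
k=1  a_k=3  p_k/q_k = 67/3
k=2  a_k=6  p_k/q_k = 424/19
k=3  a_k=22  p_k/q_k = 9395/421
k=4  a_k=6  p_k/q_k = 56794/2545
k=5  a_k=3  p_k/q_k = 179777/8056
(x₁, y₁) = (179777, 8056);  179777² − 498·8056² = 1 ✓
(x_2, y_2) = (179777·179777 + 498·8056·8056, 179777·8056 + 8056·179777) = (64639539457, 2896567024)

179777 8056
64639539457 2896567024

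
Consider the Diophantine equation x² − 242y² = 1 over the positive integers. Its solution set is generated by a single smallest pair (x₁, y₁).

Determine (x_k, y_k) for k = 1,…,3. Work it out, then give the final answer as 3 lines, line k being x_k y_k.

19601 1260
768398401 49394520
30122754096401 1936363971780

d=242: √d = [15; 1,1,3,1,14,1,3,1,1,30] (ℓ=10, even), read p_9/q_9
a_0=15:  p_0=15·1+0=15,  q_0=15·0+1=1
a_1=1:  p_1=1·15+1=16,  q_1=1·1+0=1
…
a_5=14:  p_5=14·140+109=2069,  q_5=14·9+7=133
a_6=1:  p_6=1·2069+140=2209,  q_6=1·133+9=142
…
a_8=1:  p_8=1·8696+2209=10905,  q_8=1·559+142=701
a_9=1:  p_9=1·10905+8696=19601,  q_9=1·701+559=1260
fundamental: x₁=19601, y₁=1260  (since 384199201 − 242·1587600 = 1)
k=2:  x_2 = 19601·19601+242·1260·1260 = 768398401,  y_2 = 19601·1260+1260·19601 = 49394520
k=3:  x_3 = 19601·768398401+242·1260·49394520 = 30122754096401,  y_3 = 19601·49394520+1260·768398401 = 1936363971780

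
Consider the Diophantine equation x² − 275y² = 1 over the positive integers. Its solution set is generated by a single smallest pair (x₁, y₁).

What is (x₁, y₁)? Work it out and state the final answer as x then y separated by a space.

√275 = [16; 1,1,2,1,1,32, …], period ℓ=6 (even) → k=5
i=0: a=16 ⇒ p=16, q=1
…
i=4: a=1 ⇒ p=116, q=7
i=5: a=1 ⇒ p=199, q=12
(x₁, y₁) = (199, 12);  199² − 275·12² = 1 ✓

199 12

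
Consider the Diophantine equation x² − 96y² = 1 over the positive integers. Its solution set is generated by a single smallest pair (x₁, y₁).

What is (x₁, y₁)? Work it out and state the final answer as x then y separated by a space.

49 5

[9; 1,3,1,18] for √96; ℓ=4 ⇒ convergent index 3
k=0  a_k=9  p_k/q_k = 9/1
…
k=2  a_k=3  p_k/q_k = 39/4
k=3  a_k=1  p_k/q_k = 49/5
fundamental: x₁=49, y₁=5  (since 2401 − 96·25 = 1)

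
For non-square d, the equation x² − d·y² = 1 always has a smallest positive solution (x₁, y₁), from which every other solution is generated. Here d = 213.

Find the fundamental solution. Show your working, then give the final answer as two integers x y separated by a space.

194399 13320

√213 = [14; 1,1,2,6,1,8,1,6,2,1,1,28, …], period ℓ=12 (even) → k=11
i=0: a=14 ⇒ p=14, q=1
i=1: a=1 ⇒ p=15, q=1
…
i=4: a=6 ⇒ p=467, q=32
…
i=8: a=6 ⇒ p=36749, q=2518
…
i=10: a=1 ⇒ p=115574, q=7919
i=11: a=1 ⇒ p=194399, q=13320
→ (194399, 13320).  Check: 194399²=37790971201, 213·13320²=37790971200, difference 1.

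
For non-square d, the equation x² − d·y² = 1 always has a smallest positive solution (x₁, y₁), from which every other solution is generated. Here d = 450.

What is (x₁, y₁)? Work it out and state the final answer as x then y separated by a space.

19601 924

√450 → a₀=21, period (4,1,2,4,2,1,4,42); ℓ=8 even so k=7
step 0: (21, 1)  from 21·(1,0) + (0,1)
…
step 3: (297, 14)  from 2·(106,5) + (85,4)
…
step 6: (4179, 197)  from 1·(2885,136) + (1294,61)
step 7: (19601, 924)  from 4·(4179,197) + (2885,136)
(x₁, y₁) = (19601, 924);  19601² − 450·924² = 1 ✓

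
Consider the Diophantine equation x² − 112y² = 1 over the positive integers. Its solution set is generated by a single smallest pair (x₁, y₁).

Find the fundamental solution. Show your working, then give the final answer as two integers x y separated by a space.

[10; 1,1,2,1,1,20] for √112; ℓ=6 ⇒ convergent index 5
k=0  a_k=10  p_k/q_k = 10/1
k=1  a_k=1  p_k/q_k = 11/1
…
k=3  a_k=2  p_k/q_k = 53/5
k=4  a_k=1  p_k/q_k = 74/7
k=5  a_k=1  p_k/q_k = 127/12
(x₁, y₁) = (127, 12);  127² − 112·12² = 1 ✓

127 12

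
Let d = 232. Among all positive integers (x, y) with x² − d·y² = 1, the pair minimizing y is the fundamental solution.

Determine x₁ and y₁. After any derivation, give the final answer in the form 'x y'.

√232 = [15; 4,3,7,3,4,30, …], period ℓ=6 (even) → k=5
i=0: a=15 ⇒ p=15, q=1
i=1: a=4 ⇒ p=61, q=4
i=2: a=3 ⇒ p=198, q=13
i=3: a=7 ⇒ p=1447, q=95
i=4: a=3 ⇒ p=4539, q=298
i=5: a=4 ⇒ p=19603, q=1287
→ (19603, 1287).  Check: 19603²=384277609, 232·1287²=384277608, difference 1.

19603 1287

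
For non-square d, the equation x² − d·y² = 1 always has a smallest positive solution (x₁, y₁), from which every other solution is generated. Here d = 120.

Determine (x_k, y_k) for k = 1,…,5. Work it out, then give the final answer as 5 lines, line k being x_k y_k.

d=120: √d = [10; 1,20] (ℓ=2, even), read p_1/q_1
k=0  a_k=10  p_k/q_k = 10/1
k=1  a_k=1  p_k/q_k = 11/1
fundamental: x₁=11, y₁=1  (since 121 − 120·1 = 1)
(11+1√120)^2 = 241 + 22√120
(11+1√120)^3 = 5291 + 483√120
(11+1√120)^4 = 116161 + 10604√120
(11+1√120)^5 = 2550251 + 232805√120

11 1
241 22
5291 483
116161 10604
2550251 232805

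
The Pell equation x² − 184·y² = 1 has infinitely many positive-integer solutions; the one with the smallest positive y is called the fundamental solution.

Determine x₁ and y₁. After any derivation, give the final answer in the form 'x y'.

24335 1794

d=184: √d = [13; 1,1,3,2,1,2,1,2,3,1,1,26] (ℓ=12, even), read p_11/q_11
i=0: a=13 ⇒ p=13, q=1
…
i=4: a=2 ⇒ p=217, q=16
…
i=6: a=2 ⇒ p=841, q=62
…
i=8: a=2 ⇒ p=3147, q=232
i=9: a=3 ⇒ p=10594, q=781
i=10: a=1 ⇒ p=13741, q=1013
i=11: a=1 ⇒ p=24335, q=1794
→ (24335, 1794).  Check: 24335²=592192225, 184·1794²=592192224, difference 1.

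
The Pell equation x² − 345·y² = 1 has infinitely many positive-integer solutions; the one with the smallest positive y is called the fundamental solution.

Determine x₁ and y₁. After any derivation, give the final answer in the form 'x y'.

d=345: √d = [18; 1,1,2,1,6,1,2,1,1,36] (ℓ=10, even), read p_9/q_9
step 0: (18, 1)  from 18·(1,0) + (0,1)
step 1: (19, 1)  from 1·(18,1) + (1,0)
step 2: (37, 2)  from 1·(19,1) + (18,1)
step 3: (93, 5)  from 2·(37,2) + (19,1)
…
step 7: (2879, 155)  from 2·(1003,54) + (873,47)
step 8: (3882, 209)  from 1·(2879,155) + (1003,54)
step 9: (6761, 364)  from 1·(3882,209) + (2879,155)
fundamental: x₁=6761, y₁=364  (since 45711121 − 345·132496 = 1)

6761 364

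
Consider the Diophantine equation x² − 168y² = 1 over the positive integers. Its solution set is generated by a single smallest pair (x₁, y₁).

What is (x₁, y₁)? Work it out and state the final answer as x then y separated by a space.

√168 = [12; 1,24, …], period ℓ=2 (even) → k=1
k=0  a_k=12  p_k/q_k = 12/1
k=1  a_k=1  p_k/q_k = 13/1
fundamental: x₁=13, y₁=1  (since 169 − 168·1 = 1)

13 1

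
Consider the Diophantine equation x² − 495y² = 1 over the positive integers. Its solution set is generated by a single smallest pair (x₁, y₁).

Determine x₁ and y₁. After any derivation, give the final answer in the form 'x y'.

89 4

√495 → a₀=22, period (4,44); ℓ=2 even so k=1
k=0  a_k=22  p_k/q_k = 22/1
k=1  a_k=4  p_k/q_k = 89/4
(x₁, y₁) = (89, 4);  89² − 495·4² = 1 ✓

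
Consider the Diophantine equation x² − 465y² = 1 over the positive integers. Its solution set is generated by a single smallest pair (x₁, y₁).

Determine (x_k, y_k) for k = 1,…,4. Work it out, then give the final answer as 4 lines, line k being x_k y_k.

d=465: √d = [21; 1,1,3,2,2,2,3,1,1,42] (ℓ=10, even), read p_9/q_9
k=0  a_k=21  p_k/q_k = 21/1
k=1  a_k=1  p_k/q_k = 22/1
…
k=4  a_k=2  p_k/q_k = 345/16
…
k=7  a_k=3  p_k/q_k = 6922/321
k=8  a_k=1  p_k/q_k = 8949/415
k=9  a_k=1  p_k/q_k = 15871/736
(x₁, y₁) = (15871, 736);  15871² − 465·736² = 1 ✓
(x_2, y_2) = (15871·15871 + 465·736·736, 15871·736 + 736·15871) = (503777281, 23362112)
(x_3, y_3) = (15871·503777281 + 465·736·23362112, 15871·23362112 + 736·503777281) = (15990898437631, 741560158368)
(x_4, y_4) = (15871·15990898437631 + 465·736·741560158368, 15871·741560158368 + 736·15990898437631) = (507583097703505921, 23538602523554944)

15871 736
503777281 23362112
15990898437631 741560158368
507583097703505921 23538602523554944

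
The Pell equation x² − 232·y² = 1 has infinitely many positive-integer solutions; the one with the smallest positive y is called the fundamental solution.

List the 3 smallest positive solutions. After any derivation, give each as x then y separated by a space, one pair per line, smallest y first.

19603 1287
768555217 50458122
30131975818099 1978261129845

[15; 4,3,7,3,4,30] for √232; ℓ=6 ⇒ convergent index 5
a_0=15:  p_0=15·1+0=15,  q_0=15·0+1=1
a_1=4:  p_1=4·15+1=61,  q_1=4·1+0=4
a_2=3:  p_2=3·61+15=198,  q_2=3·4+1=13
a_3=7:  p_3=7·198+61=1447,  q_3=7·13+4=95
a_4=3:  p_4=3·1447+198=4539,  q_4=3·95+13=298
a_5=4:  p_5=4·4539+1447=19603,  q_5=4·298+95=1287
(x₁, y₁) = (19603, 1287);  19603² − 232·1287² = 1 ✓
(19603+1287√232)^2 = 768555217 + 50458122√232
(19603+1287√232)^3 = 30131975818099 + 1978261129845√232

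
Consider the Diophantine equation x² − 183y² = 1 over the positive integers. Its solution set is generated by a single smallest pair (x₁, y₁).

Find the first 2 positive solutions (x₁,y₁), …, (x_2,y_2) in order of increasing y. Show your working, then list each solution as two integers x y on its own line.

√183 → a₀=13, period (1,1,8,1,1,26); ℓ=6 even so k=5
a_0=13:  p_0=13·1+0=13,  q_0=13·0+1=1
a_1=1:  p_1=1·13+1=14,  q_1=1·1+0=1
…
a_3=8:  p_3=8·27+14=230,  q_3=8·2+1=17
a_4=1:  p_4=1·230+27=257,  q_4=1·17+2=19
a_5=1:  p_5=1·257+230=487,  q_5=1·19+17=36
→ (487, 36).  Check: 487²=237169, 183·36²=237168, difference 1.
(487+36√183)^2 = 474337 + 35064√183

487 36
474337 35064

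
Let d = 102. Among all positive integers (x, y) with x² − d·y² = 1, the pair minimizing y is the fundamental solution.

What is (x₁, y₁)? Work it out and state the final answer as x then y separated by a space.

[10; 10,20] for √102; ℓ=2 ⇒ convergent index 1
i=0: a=10 ⇒ p=10, q=1
i=1: a=10 ⇒ p=101, q=10
(x₁, y₁) = (101, 10);  101² − 102·10² = 1 ✓

101 10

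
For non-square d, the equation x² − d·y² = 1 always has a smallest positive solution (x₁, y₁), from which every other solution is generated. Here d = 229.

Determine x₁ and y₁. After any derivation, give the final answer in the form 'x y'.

5848201 386460

d=229: √d = [15; 7,1,1,7,30] (ℓ=5, odd), read p_9/q_9
i=0: a=15 ⇒ p=15, q=1
i=1: a=7 ⇒ p=106, q=7
i=2: a=1 ⇒ p=121, q=8
i=3: a=1 ⇒ p=227, q=15
…
i=8: a=1 ⇒ p=776325, q=51301
i=9: a=7 ⇒ p=5848201, q=386460
(x₁, y₁) = (5848201, 386460);  5848201² − 229·386460² = 1 ✓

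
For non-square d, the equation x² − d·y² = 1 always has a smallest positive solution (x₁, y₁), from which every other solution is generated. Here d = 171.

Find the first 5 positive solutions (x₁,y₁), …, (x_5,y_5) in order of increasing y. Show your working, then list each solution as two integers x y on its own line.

170 13
57799 4420
19651490 1502787
6681448801 510943160
2271672940850 173719171613

d=171: √d = [13; 13,26] (ℓ=2, even), read p_1/q_1
k=0  a_k=13  p_k/q_k = 13/1
k=1  a_k=13  p_k/q_k = 170/13
(x₁, y₁) = (170, 13);  170² − 171·13² = 1 ✓
(x_2, y_2) = (170·170 + 171·13·13, 170·13 + 13·170) = (57799, 4420)
(x_3, y_3) = (170·57799 + 171·13·4420, 170·4420 + 13·57799) = (19651490, 1502787)
(x_4, y_4) = (170·19651490 + 171·13·1502787, 170·1502787 + 13·19651490) = (6681448801, 510943160)
(x_5, y_5) = (170·6681448801 + 171·13·510943160, 170·510943160 + 13·6681448801) = (2271672940850, 173719171613)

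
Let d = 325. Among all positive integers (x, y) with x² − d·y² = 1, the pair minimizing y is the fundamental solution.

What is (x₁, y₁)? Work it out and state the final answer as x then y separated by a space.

√325 → a₀=18, period (36); ℓ=1 odd so k=1
a_0=18:  p_0=18·1+0=18,  q_0=18·0+1=1
a_1=36:  p_1=36·18+1=649,  q_1=36·1+0=36
fundamental: x₁=649, y₁=36  (since 421201 − 325·1296 = 1)

649 36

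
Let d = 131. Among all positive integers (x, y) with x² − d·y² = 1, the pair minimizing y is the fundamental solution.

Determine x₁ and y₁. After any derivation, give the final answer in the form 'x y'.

10610 927

√131 = [11; 2,4,11,4,2,22, …], period ℓ=6 (even) → k=5
k=0  a_k=11  p_k/q_k = 11/1
k=1  a_k=2  p_k/q_k = 23/2
k=2  a_k=4  p_k/q_k = 103/9
k=3  a_k=11  p_k/q_k = 1156/101
k=4  a_k=4  p_k/q_k = 4727/413
k=5  a_k=2  p_k/q_k = 10610/927
→ (10610, 927).  Check: 10610²=112572100, 131·927²=112572099, difference 1.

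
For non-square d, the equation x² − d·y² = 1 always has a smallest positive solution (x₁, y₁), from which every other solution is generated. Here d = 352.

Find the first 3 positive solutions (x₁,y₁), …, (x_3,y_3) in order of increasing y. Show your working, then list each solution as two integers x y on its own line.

√352 = [18; 1,3,5,9,5,3,1,36, …], period ℓ=8 (even) → k=7
k=0  a_k=18  p_k/q_k = 18/1
k=1  a_k=1  p_k/q_k = 19/1
k=2  a_k=3  p_k/q_k = 75/4
k=3  a_k=5  p_k/q_k = 394/21
…
k=5  a_k=5  p_k/q_k = 18499/986
k=6  a_k=3  p_k/q_k = 59118/3151
k=7  a_k=1  p_k/q_k = 77617/4137
(x₁, y₁) = (77617, 4137);  77617² − 352·4137² = 1 ✓
n=2: (77617,4137)∘(77617,4137) = (77617·77617+352·4137·4137, 77617·4137+4137·77617) = (12048797377,642203058)
n=3: (12048797377,642203058)∘(77617,4137) = (77617·12048797377+352·4137·642203058, 77617·642203058+4137·12048797377) = (1870383011943601,99691749501435)

77617 4137
12048797377 642203058
1870383011943601 99691749501435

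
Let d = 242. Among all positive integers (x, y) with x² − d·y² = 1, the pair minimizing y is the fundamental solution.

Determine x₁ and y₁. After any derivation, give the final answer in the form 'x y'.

√242 → a₀=15, period (1,1,3,1,14,1,3,1,1,30); ℓ=10 even so k=9
k=0  a_k=15  p_k/q_k = 15/1
k=1  a_k=1  p_k/q_k = 16/1
k=2  a_k=1  p_k/q_k = 31/2
…
k=4  a_k=1  p_k/q_k = 140/9
k=5  a_k=14  p_k/q_k = 2069/133
…
k=8  a_k=1  p_k/q_k = 10905/701
k=9  a_k=1  p_k/q_k = 19601/1260
fundamental: x₁=19601, y₁=1260  (since 384199201 − 242·1587600 = 1)

19601 1260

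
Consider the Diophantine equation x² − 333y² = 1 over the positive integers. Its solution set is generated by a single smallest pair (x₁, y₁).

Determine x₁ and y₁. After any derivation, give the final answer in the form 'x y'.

73 4

√333 = [18; 4,36, …], period ℓ=2 (even) → k=1
k=0  a_k=18  p_k/q_k = 18/1
k=1  a_k=4  p_k/q_k = 73/4
fundamental: x₁=73, y₁=4  (since 5329 − 333·16 = 1)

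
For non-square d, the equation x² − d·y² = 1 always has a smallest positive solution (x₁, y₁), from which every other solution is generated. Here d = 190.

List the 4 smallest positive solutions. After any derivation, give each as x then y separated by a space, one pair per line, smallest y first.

√190 = [13; 1,3,1,1,1,…,3,1,26, …], period ℓ=14 (even) → k=13
k=0  a_k=13  p_k/q_k = 13/1
k=1  a_k=1  p_k/q_k = 14/1
k=2  a_k=3  p_k/q_k = 55/4
…
k=4  a_k=1  p_k/q_k = 124/9
…
k=9  a_k=1  p_k/q_k = 4149/301
…
k=11  a_k=1  p_k/q_k = 11234/815
k=12  a_k=3  p_k/q_k = 40787/2959
k=13  a_k=1  p_k/q_k = 52021/3774
(x₁, y₁) = (52021, 3774);  52021² − 190·3774² = 1 ✓
n=2: (52021,3774)∘(52021,3774) = (52021·52021+190·3774·3774, 52021·3774+3774·52021) = (5412368881,392654508)
n=3: (5412368881,392654508)∘(52021,3774) = (52021·5412368881+190·3774·392654508, 52021·392654508+3774·5412368881) = (563113683064981,40852560317562)
n=4: (563113683064981,40852560317562)∘(52021,3774) = (52021·563113683064981+190·3774·40852560317562, 52021·40852560317562+3774·563113683064981) = (58587473808034384321,4250382080167131096)

52021 3774
5412368881 392654508
563113683064981 40852560317562
58587473808034384321 4250382080167131096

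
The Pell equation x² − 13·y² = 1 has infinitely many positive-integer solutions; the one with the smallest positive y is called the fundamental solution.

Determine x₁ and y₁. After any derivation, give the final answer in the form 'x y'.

649 180

√13 → a₀=3, period (1,1,1,1,6); ℓ=5 odd so k=9
a_0=3:  p_0=3·1+0=3,  q_0=3·0+1=1
a_1=1:  p_1=1·3+1=4,  q_1=1·1+0=1
a_2=1:  p_2=1·4+3=7,  q_2=1·1+1=2
a_3=1:  p_3=1·7+4=11,  q_3=1·2+1=3
a_4=1:  p_4=1·11+7=18,  q_4=1·3+2=5
…
a_6=1:  p_6=1·119+18=137,  q_6=1·33+5=38
a_7=1:  p_7=1·137+119=256,  q_7=1·38+33=71
a_8=1:  p_8=1·256+137=393,  q_8=1·71+38=109
a_9=1:  p_9=1·393+256=649,  q_9=1·109+71=180
(x₁, y₁) = (649, 180);  649² − 13·180² = 1 ✓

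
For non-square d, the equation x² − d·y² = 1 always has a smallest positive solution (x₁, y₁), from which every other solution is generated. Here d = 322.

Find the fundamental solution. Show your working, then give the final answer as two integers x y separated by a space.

323 18

d=322: √d = [17; 1,16,1,34] (ℓ=4, even), read p_3/q_3
k=0  a_k=17  p_k/q_k = 17/1
k=1  a_k=1  p_k/q_k = 18/1
k=2  a_k=16  p_k/q_k = 305/17
k=3  a_k=1  p_k/q_k = 323/18
fundamental: x₁=323, y₁=18  (since 104329 − 322·324 = 1)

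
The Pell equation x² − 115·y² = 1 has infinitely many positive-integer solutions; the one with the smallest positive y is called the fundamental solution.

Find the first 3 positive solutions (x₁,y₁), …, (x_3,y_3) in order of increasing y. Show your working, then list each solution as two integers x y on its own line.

d=115: √d = [10; 1,2,1,1,1,1,1,2,1,20] (ℓ=10, even), read p_9/q_9
step 0: (10, 1)  from 10·(1,0) + (0,1)
step 1: (11, 1)  from 1·(10,1) + (1,0)
…
step 6: (193, 18)  from 1·(118,11) + (75,7)
step 7: (311, 29)  from 1·(193,18) + (118,11)
step 8: (815, 76)  from 2·(311,29) + (193,18)
step 9: (1126, 105)  from 1·(815,76) + (311,29)
→ (1126, 105).  Check: 1126²=1267876, 115·105²=1267875, difference 1.
n=2: (1126,105)∘(1126,105) = (1126·1126+115·105·105, 1126·105+105·1126) = (2535751,236460)
n=3: (2535751,236460)∘(1126,105) = (1126·2535751+115·105·236460, 1126·236460+105·2535751) = (5710510126,532507815)

1126 105
2535751 236460
5710510126 532507815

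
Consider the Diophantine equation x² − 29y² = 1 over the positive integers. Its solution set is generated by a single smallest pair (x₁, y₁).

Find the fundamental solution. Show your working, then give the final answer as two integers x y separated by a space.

9801 1820

[5; 2,1,1,2,10] for √29; ℓ=5 ⇒ convergent index 9
a_0=5:  p_0=5·1+0=5,  q_0=5·0+1=1
…
a_2=1:  p_2=1·11+5=16,  q_2=1·2+1=3
a_3=1:  p_3=1·16+11=27,  q_3=1·3+2=5
…
a_6=2:  p_6=2·727+70=1524,  q_6=2·135+13=283
a_7=1:  p_7=1·1524+727=2251,  q_7=1·283+135=418
a_8=1:  p_8=1·2251+1524=3775,  q_8=1·418+283=701
a_9=2:  p_9=2·3775+2251=9801,  q_9=2·701+418=1820
→ (9801, 1820).  Check: 9801²=96059601, 29·1820²=96059600, difference 1.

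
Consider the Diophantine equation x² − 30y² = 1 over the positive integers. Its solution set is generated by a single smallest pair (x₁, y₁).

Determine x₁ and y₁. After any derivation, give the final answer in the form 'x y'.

11 2

[5; 2,10] for √30; ℓ=2 ⇒ convergent index 1
step 0: (5, 1)  from 5·(1,0) + (0,1)
step 1: (11, 2)  from 2·(5,1) + (1,0)
→ (11, 2).  Check: 11²=121, 30·2²=120, difference 1.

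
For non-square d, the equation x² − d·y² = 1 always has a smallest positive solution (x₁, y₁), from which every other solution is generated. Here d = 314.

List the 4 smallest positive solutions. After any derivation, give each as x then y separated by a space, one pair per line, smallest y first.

392499 22150
308110930001 17387705700
241866463828532499 13649314199066450
189864690372162243720001 10714684347621377411400

[17; 1,2,1,1,2,1,34] for √314; ℓ=7 ⇒ convergent index 13
i=0: a=17 ⇒ p=17, q=1
i=1: a=1 ⇒ p=18, q=1
i=2: a=2 ⇒ p=53, q=3
i=3: a=1 ⇒ p=71, q=4
i=4: a=1 ⇒ p=124, q=7
i=5: a=2 ⇒ p=319, q=18
…
i=7: a=34 ⇒ p=15381, q=868
i=8: a=1 ⇒ p=15824, q=893
i=9: a=2 ⇒ p=47029, q=2654
i=10: a=1 ⇒ p=62853, q=3547
…
i=12: a=2 ⇒ p=282617, q=15949
i=13: a=1 ⇒ p=392499, q=22150
→ (392499, 22150).  Check: 392499²=154055465001, 314·22150²=154055465000, difference 1.
(392499+22150√314)^2 = 308110930001 + 17387705700√314
(392499+22150√314)^3 = 241866463828532499 + 13649314199066450√314
(392499+22150√314)^4 = 189864690372162243720001 + 10714684347621377411400√314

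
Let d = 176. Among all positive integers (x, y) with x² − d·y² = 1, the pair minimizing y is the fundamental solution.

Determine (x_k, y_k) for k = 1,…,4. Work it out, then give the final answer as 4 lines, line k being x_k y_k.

√176 → a₀=13, period (3,1,3,26); ℓ=4 even so k=3
a_0=13:  p_0=13·1+0=13,  q_0=13·0+1=1
a_1=3:  p_1=3·13+1=40,  q_1=3·1+0=3
a_2=1:  p_2=1·40+13=53,  q_2=1·3+1=4
a_3=3:  p_3=3·53+40=199,  q_3=3·4+3=15
fundamental: x₁=199, y₁=15  (since 39601 − 176·225 = 1)
n=2: (199,15)∘(199,15) = (199·199+176·15·15, 199·15+15·199) = (79201,5970)
n=3: (79201,5970)∘(199,15) = (199·79201+176·15·5970, 199·5970+15·79201) = (31521799,2376045)
n=4: (31521799,2376045)∘(199,15) = (199·31521799+176·15·2376045, 199·2376045+15·31521799) = (12545596801,945659940)

199 15
79201 5970
31521799 2376045
12545596801 945659940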